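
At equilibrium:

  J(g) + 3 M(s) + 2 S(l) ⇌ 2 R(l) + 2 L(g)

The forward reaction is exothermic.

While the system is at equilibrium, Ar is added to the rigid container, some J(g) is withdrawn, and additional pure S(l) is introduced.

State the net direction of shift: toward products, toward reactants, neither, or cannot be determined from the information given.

At constant volume, adding an inert gas leaves every reacting species' partial pressure unchanged, so Q is unchanged — no shift from this change.
Removing J (g), a reactant, drives the reaction to the left.
S is a pure liquid; its activity is 1 regardless of amount, so Q is unaffected — no shift from this change.
Only the nonzero effect(s) matter; the net shift is to the left.

left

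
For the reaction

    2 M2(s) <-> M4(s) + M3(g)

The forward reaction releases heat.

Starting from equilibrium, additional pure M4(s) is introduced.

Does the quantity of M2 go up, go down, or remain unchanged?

unchanged

M4 is a pure solid; its activity is 1 regardless of amount, so Q is unaffected — no shift from this change.
No net shift occurs, so the amount of M2 is unchanged.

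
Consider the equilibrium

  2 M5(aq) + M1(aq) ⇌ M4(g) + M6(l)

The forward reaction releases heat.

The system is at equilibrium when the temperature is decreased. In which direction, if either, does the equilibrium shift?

The forward reaction is exothermic. Lowering T favours the exothermic direction — shift to the right.

right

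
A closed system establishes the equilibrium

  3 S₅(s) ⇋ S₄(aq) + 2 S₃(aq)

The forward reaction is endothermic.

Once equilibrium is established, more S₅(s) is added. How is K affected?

The equilibrium constant depends only on temperature. This perturbation changes neither the position of equilibrium nor K.

unchanged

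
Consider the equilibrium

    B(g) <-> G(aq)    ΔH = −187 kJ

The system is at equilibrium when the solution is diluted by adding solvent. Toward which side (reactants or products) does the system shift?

Dilution lowers every aqueous concentration by the same factor. Δn_aq = 1 − 0 = +1, so the system shifts toward the side with more dissolved moles — to the right.

right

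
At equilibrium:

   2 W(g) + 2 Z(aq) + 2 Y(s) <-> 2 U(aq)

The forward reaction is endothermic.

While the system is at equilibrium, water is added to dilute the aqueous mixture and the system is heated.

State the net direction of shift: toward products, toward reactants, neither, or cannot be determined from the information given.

Dilution scales every aqueous concentration by the same factor. Δn_aq = 2 − 2 = 0, so Q is unchanged — no shift.
The forward reaction is endothermic. Raising T favours the endothermic direction — shift to the right.
Only the nonzero effect(s) matter; the net shift is to the right.

right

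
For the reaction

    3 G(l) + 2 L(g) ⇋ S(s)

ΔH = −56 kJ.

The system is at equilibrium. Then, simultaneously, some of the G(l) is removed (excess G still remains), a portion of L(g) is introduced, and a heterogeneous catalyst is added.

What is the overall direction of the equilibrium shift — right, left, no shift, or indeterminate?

right

G is a pure liquid; its activity is 1 regardless of amount, so Q is unaffected — no shift from this change.
Adding L (g), a reactant, drives the reaction to the right.
A catalyst speeds both forward and reverse rates equally; it changes neither Q nor K — no shift from this change.
Only the nonzero effect(s) matter; the net shift is to the right.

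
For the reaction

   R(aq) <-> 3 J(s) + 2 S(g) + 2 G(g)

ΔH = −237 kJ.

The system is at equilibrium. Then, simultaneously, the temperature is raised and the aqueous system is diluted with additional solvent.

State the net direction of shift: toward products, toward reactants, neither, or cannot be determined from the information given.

The forward reaction is exothermic. Raising T favours the endothermic direction — shift to the left.
Dilution lowers every aqueous concentration by the same factor. Δn_aq = 0 − 1 = -1, so the system shifts toward the side with more dissolved moles — to the left.
All effects act in the same direction — net shift to the left.

left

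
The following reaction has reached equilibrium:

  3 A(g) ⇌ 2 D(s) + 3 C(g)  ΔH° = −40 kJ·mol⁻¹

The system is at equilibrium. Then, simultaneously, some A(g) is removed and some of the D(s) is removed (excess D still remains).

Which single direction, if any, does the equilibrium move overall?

left

Removing A (g), a reactant, drives the reaction to the left.
D is a pure solid; its activity is 1 regardless of amount, so Q is unaffected — no shift from this change.
Only the nonzero effect(s) matter; the net shift is to the left.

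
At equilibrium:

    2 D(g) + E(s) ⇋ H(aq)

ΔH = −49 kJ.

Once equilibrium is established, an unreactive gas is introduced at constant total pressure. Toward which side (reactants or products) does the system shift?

left

Adding inert gas at constant total pressure expands the volume and lowers every reacting partial pressure. With Δn_gas = 0 − 2 = -2, Q moves away from K toward the side with fewer gas moles, so the system shifts toward the side with more gas moles — to the left.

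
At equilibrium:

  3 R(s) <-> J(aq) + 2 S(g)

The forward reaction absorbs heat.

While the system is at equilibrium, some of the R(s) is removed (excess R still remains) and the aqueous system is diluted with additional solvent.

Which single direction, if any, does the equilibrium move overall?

R is a pure solid; its activity is 1 regardless of amount, so Q is unaffected — no shift from this change.
Dilution lowers every aqueous concentration by the same factor. Δn_aq = 1 − 0 = +1, so the system shifts toward the side with more dissolved moles — to the right.
Only the nonzero effect(s) matter; the net shift is to the right.

right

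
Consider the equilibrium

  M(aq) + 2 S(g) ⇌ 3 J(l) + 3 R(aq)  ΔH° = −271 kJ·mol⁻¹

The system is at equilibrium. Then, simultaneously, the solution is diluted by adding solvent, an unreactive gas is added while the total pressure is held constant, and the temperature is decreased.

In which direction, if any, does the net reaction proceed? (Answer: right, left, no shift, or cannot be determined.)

cannot be determined

Dilution lowers every aqueous concentration by the same factor. Δn_aq = 3 − 1 = +2, so the system shifts toward the side with more dissolved moles — to the right.
Adding inert gas at constant total pressure expands the volume and lowers every reacting partial pressure. With Δn_gas = 0 − 2 = -2, Q moves away from K toward the side with fewer gas moles, so the system shifts toward the side with more gas moles — to the left.
The forward reaction is exothermic. Lowering T favours the exothermic direction — shift to the right.
The individual effects push in opposite directions; without quantitative information the net direction cannot be determined.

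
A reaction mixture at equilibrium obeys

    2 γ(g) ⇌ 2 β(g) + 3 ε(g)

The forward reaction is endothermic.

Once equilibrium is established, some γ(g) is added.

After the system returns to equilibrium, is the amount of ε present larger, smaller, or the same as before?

increases

Adding γ (g), a reactant, drives the reaction to the right.
The net shift is to the right. ε is a product, so its amount increases.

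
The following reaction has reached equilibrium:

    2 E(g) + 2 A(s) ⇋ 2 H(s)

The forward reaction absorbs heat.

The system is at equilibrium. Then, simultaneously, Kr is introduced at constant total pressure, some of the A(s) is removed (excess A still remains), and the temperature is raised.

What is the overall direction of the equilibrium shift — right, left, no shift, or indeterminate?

cannot be determined

Adding inert gas at constant total pressure expands the volume and lowers every reacting partial pressure. With Δn_gas = 0 − 2 = -2, Q moves away from K toward the side with fewer gas moles, so the system shifts toward the side with more gas moles — to the left.
A is a pure solid; its activity is 1 regardless of amount, so Q is unaffected — no shift from this change.
The forward reaction is endothermic. Raising T favours the endothermic direction — shift to the right.
The individual effects push in opposite directions; without quantitative information the net direction cannot be determined.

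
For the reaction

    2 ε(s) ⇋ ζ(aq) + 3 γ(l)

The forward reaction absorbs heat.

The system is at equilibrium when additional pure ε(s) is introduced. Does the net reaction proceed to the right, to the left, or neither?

no shift

ε is a pure solid; its activity is 1 regardless of amount, so Q is unaffected — no shift from this change.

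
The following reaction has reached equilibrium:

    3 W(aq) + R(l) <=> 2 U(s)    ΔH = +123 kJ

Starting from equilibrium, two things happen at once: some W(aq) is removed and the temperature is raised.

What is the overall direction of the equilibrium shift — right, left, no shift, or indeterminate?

cannot be determined

Removing W (aq), a reactant, drives the reaction to the left.
The forward reaction is endothermic. Raising T favours the endothermic direction — shift to the right.
The individual effects push in opposite directions; without quantitative information the net direction cannot be determined.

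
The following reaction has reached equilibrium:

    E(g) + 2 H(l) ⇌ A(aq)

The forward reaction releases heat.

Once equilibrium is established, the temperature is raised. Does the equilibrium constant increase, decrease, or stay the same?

K depends on temperature via the van 't Hoff relation. The forward reaction is exothermic, so raising T decreases K.

decreases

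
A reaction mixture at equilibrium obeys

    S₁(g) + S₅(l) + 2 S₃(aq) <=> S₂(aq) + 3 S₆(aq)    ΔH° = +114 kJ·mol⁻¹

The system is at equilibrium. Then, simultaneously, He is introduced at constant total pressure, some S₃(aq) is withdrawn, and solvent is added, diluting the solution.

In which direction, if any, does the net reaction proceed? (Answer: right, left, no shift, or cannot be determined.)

Adding inert gas at constant total pressure expands the volume and lowers every reacting partial pressure. With Δn_gas = 0 − 1 = -1, Q moves away from K toward the side with fewer gas moles, so the system shifts toward the side with more gas moles — to the left.
Removing S₃ (aq), a reactant, drives the reaction to the left.
Dilution lowers every aqueous concentration by the same factor. Δn_aq = 4 − 2 = +2, so the system shifts toward the side with more dissolved moles — to the right.
The individual effects push in opposite directions; without quantitative information the net direction cannot be determined.

cannot be determined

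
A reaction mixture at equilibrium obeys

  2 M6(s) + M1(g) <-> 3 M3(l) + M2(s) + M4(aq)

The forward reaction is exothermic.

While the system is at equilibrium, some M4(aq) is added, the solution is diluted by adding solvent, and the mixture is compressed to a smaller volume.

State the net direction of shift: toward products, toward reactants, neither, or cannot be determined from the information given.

Adding M4 (aq), a product, drives the reaction to the left.
Dilution lowers every aqueous concentration by the same factor. Δn_aq = 1 − 0 = +1, so the system shifts toward the side with more dissolved moles — to the right.
Gas moles: reactants 1, products 0 (Δn_gas = -1). Compression shifts the system toward the side with fewer moles of gas — to the right.
The individual effects push in opposite directions; without quantitative information the net direction cannot be determined.

cannot be determined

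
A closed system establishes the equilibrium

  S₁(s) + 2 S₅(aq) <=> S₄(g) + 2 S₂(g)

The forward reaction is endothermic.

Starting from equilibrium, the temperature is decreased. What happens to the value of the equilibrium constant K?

decreases

K depends on temperature via the van 't Hoff relation. The forward reaction is endothermic, so lowering T decreases K.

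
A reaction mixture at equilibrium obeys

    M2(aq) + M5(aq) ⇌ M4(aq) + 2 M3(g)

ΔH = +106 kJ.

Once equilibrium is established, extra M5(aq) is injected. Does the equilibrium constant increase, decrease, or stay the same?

The equilibrium constant depends only on temperature. This perturbation may move the position of equilibrium, but since T is unchanged, K itself is unchanged.

unchanged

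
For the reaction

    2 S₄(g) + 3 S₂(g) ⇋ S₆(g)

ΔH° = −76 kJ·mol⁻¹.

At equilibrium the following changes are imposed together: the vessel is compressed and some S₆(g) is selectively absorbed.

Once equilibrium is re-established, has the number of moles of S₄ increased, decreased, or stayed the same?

decreases

Gas moles: reactants 5, products 1 (Δn_gas = -4). Compression shifts the system toward the side with fewer moles of gas — to the right.
Removing S₆ (g), a product, drives the reaction to the right.
The net shift is to the right. S₄ is a reactant, so its amount decreases.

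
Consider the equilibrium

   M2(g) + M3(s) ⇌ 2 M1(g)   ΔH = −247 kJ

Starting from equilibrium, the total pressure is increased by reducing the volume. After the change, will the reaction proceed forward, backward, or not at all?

left

Gas moles: reactants 1, products 2 (Δn_gas = +1). Compression shifts the system toward the side with fewer moles of gas — to the left.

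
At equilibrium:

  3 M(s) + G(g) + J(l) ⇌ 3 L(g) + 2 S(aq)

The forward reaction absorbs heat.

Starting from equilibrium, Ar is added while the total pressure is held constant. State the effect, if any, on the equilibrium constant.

unchanged

The equilibrium constant depends only on temperature. This perturbation may move the position of equilibrium, but since T is unchanged, K itself is unchanged.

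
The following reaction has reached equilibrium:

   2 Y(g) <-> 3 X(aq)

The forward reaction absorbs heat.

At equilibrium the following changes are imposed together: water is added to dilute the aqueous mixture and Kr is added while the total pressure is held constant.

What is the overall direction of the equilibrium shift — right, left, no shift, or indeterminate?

cannot be determined

Dilution lowers every aqueous concentration by the same factor. Δn_aq = 3 − 0 = +3, so the system shifts toward the side with more dissolved moles — to the right.
Adding inert gas at constant total pressure expands the volume and lowers every reacting partial pressure. With Δn_gas = 0 − 2 = -2, Q moves away from K toward the side with fewer gas moles, so the system shifts toward the side with more gas moles — to the left.
The individual effects push in opposite directions; without quantitative information the net direction cannot be determined.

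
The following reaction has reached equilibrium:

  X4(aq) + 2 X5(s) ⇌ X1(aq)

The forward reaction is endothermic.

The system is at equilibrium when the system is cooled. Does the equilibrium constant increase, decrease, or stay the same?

K depends on temperature via the van 't Hoff relation. The forward reaction is endothermic, so lowering T decreases K.

decreases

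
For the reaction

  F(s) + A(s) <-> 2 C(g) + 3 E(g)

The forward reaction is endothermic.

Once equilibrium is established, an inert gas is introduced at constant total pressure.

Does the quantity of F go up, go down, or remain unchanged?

Adding inert gas at constant total pressure expands the volume and lowers every reacting partial pressure. With Δn_gas = 5 − 0 = +5, Q moves away from K toward the side with fewer gas moles, so the system shifts toward the side with more gas moles — to the right.
The net shift is to the right. F is a reactant, so its amount decreases.

decreases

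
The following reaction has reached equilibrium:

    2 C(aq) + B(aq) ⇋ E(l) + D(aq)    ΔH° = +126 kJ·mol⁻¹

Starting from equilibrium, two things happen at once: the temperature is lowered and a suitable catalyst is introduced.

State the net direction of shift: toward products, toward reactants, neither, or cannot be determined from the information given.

The forward reaction is endothermic. Lowering T favours the exothermic direction — shift to the left.
A catalyst speeds both forward and reverse rates equally; it changes neither Q nor K — no shift from this change.
Only the nonzero effect(s) matter; the net shift is to the left.

left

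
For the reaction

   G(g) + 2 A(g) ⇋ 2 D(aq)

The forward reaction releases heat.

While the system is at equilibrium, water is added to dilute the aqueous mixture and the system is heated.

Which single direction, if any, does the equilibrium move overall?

cannot be determined

Dilution lowers every aqueous concentration by the same factor. Δn_aq = 2 − 0 = +2, so the system shifts toward the side with more dissolved moles — to the right.
The forward reaction is exothermic. Raising T favours the endothermic direction — shift to the left.
The individual effects push in opposite directions; without quantitative information the net direction cannot be determined.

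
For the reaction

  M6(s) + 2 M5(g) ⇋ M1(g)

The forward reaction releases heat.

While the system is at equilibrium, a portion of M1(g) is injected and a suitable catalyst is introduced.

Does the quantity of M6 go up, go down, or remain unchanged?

increases

Adding M1 (g), a product, drives the reaction to the left.
A catalyst speeds both forward and reverse rates equally; it changes neither Q nor K — no shift from this change.
The net shift is to the left. M6 is a reactant, so its amount increases.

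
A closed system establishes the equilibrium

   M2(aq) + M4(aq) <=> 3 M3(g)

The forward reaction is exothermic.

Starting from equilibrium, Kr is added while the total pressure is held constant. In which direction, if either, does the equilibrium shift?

right

Adding inert gas at constant total pressure expands the volume and lowers every reacting partial pressure. With Δn_gas = 3 − 0 = +3, Q moves away from K toward the side with fewer gas moles, so the system shifts toward the side with more gas moles — to the right.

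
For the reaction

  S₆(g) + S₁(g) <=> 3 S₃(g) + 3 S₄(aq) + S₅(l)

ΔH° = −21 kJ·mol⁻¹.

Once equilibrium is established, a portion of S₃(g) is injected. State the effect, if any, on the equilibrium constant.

unchanged

The equilibrium constant depends only on temperature. This perturbation may move the position of equilibrium, but since T is unchanged, K itself is unchanged.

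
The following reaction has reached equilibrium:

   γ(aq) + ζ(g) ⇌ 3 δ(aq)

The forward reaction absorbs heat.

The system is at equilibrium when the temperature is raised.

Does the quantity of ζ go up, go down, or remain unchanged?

The forward reaction is endothermic. Raising T favours the endothermic direction — shift to the right.
The net shift is to the right. ζ is a reactant, so its amount decreases.

decreases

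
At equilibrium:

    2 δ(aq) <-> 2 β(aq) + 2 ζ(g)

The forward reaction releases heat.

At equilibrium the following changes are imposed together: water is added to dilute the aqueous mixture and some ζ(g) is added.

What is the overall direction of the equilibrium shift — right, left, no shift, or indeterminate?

left

Dilution scales every aqueous concentration by the same factor. Δn_aq = 2 − 2 = 0, so Q is unchanged — no shift.
Adding ζ (g), a product, drives the reaction to the left.
Only the nonzero effect(s) matter; the net shift is to the left.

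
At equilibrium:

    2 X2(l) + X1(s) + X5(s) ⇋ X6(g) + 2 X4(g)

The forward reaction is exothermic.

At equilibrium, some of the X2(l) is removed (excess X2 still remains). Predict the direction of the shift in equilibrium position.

X2 is a pure liquid; its activity is 1 regardless of amount, so Q is unaffected — no shift from this change.

no shift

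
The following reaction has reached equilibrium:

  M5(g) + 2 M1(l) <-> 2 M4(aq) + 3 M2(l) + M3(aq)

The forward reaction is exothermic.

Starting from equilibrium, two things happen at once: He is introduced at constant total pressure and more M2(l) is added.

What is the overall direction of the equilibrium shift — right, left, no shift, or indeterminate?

left

Adding inert gas at constant total pressure expands the volume and lowers every reacting partial pressure. With Δn_gas = 0 − 1 = -1, Q moves away from K toward the side with fewer gas moles, so the system shifts toward the side with more gas moles — to the left.
M2 is a pure liquid; its activity is 1 regardless of amount, so Q is unaffected — no shift from this change.
Only the nonzero effect(s) matter; the net shift is to the left.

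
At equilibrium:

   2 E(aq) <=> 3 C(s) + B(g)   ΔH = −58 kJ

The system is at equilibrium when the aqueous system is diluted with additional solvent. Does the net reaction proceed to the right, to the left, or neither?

Dilution lowers every aqueous concentration by the same factor. Δn_aq = 0 − 2 = -2, so the system shifts toward the side with more dissolved moles — to the left.

left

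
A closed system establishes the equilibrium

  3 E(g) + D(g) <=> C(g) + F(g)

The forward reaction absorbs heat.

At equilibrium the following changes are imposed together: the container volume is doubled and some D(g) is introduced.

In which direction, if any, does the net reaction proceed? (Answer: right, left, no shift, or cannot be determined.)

cannot be determined

Gas moles: reactants 4, products 2 (Δn_gas = -2). Expansion shifts the system toward the side with more moles of gas — to the left.
Adding D (g), a reactant, drives the reaction to the right.
The individual effects push in opposite directions; without quantitative information the net direction cannot be determined.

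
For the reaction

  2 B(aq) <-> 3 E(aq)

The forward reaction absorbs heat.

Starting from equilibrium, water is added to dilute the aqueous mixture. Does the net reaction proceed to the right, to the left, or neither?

right

Dilution lowers every aqueous concentration by the same factor. Δn_aq = 3 − 2 = +1, so the system shifts toward the side with more dissolved moles — to the right.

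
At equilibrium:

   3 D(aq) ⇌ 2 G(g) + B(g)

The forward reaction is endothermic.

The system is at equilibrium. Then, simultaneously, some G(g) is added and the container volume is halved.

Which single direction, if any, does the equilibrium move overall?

Adding G (g), a product, drives the reaction to the left.
Gas moles: reactants 0, products 3 (Δn_gas = +3). Compression shifts the system toward the side with fewer moles of gas — to the left.
All effects act in the same direction — net shift to the left.

left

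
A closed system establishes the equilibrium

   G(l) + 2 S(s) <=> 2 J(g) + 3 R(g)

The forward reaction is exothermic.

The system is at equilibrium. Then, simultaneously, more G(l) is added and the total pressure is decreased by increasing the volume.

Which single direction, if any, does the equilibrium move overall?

right

G is a pure liquid; its activity is 1 regardless of amount, so Q is unaffected — no shift from this change.
Gas moles: reactants 0, products 5 (Δn_gas = +5). Expansion shifts the system toward the side with more moles of gas — to the right.
Only the nonzero effect(s) matter; the net shift is to the right.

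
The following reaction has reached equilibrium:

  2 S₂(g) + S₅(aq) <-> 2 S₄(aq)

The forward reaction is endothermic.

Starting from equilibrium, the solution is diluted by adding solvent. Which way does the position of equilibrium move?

Dilution lowers every aqueous concentration by the same factor. Δn_aq = 2 − 1 = +1, so the system shifts toward the side with more dissolved moles — to the right.

right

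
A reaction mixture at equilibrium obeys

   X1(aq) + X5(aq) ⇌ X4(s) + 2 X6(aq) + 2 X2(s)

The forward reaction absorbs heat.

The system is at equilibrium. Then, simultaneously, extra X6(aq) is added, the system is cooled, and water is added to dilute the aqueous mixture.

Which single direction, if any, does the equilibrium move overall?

Adding X6 (aq), a product, drives the reaction to the left.
The forward reaction is endothermic. Lowering T favours the exothermic direction — shift to the left.
Dilution scales every aqueous concentration by the same factor. Δn_aq = 2 − 2 = 0, so Q is unchanged — no shift.
Only the nonzero effect(s) matter; the net shift is to the left.

left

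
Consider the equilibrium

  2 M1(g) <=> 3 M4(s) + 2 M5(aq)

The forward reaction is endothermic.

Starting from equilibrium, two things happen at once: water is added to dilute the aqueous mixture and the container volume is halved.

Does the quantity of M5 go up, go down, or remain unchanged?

Dilution lowers every aqueous concentration by the same factor. Δn_aq = 2 − 0 = +2, so the system shifts toward the side with more dissolved moles — to the right.
Gas moles: reactants 2, products 0 (Δn_gas = -2). Compression shifts the system toward the side with fewer moles of gas — to the right.
The net shift is to the right. M5 is a product, so its amount increases.

increases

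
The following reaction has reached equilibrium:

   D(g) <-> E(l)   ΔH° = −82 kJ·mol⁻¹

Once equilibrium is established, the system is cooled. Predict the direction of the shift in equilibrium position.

right

The forward reaction is exothermic. Lowering T favours the exothermic direction — shift to the right.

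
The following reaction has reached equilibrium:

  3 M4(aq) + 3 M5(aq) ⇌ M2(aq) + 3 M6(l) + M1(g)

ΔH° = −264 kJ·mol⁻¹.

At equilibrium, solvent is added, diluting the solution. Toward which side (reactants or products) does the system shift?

Dilution lowers every aqueous concentration by the same factor. Δn_aq = 1 − 6 = -5, so the system shifts toward the side with more dissolved moles — to the left.

left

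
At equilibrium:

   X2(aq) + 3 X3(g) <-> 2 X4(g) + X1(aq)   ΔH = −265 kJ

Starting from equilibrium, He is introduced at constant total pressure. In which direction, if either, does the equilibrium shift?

left

Adding inert gas at constant total pressure expands the volume and lowers every reacting partial pressure. With Δn_gas = 2 − 3 = -1, Q moves away from K toward the side with fewer gas moles, so the system shifts toward the side with more gas moles — to the left.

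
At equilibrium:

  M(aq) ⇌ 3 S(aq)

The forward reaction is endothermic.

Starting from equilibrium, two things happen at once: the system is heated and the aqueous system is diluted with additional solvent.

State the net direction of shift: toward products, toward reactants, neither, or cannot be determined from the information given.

The forward reaction is endothermic. Raising T favours the endothermic direction — shift to the right.
Dilution lowers every aqueous concentration by the same factor. Δn_aq = 3 − 1 = +2, so the system shifts toward the side with more dissolved moles — to the right.
All effects act in the same direction — net shift to the right.

right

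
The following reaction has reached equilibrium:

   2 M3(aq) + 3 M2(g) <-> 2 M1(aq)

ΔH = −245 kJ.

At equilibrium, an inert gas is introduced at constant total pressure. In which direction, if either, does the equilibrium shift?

left

Adding inert gas at constant total pressure expands the volume and lowers every reacting partial pressure. With Δn_gas = 0 − 3 = -3, Q moves away from K toward the side with fewer gas moles, so the system shifts toward the side with more gas moles — to the left.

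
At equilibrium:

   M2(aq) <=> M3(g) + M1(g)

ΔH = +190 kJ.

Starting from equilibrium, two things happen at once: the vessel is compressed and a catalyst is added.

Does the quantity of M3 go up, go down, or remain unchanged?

Gas moles: reactants 0, products 2 (Δn_gas = +2). Compression shifts the system toward the side with fewer moles of gas — to the left.
A catalyst speeds both forward and reverse rates equally; it changes neither Q nor K — no shift from this change.
The net shift is to the left. M3 is a product, so its amount decreases.

decreases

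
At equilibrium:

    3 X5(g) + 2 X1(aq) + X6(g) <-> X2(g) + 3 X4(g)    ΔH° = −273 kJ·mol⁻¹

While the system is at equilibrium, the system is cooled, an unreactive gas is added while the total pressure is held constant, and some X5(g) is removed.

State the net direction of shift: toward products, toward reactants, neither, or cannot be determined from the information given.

cannot be determined

The forward reaction is exothermic. Lowering T favours the exothermic direction — shift to the right.
Adding inert gas at constant total pressure expands the volume, scaling every reacting partial pressure by the same factor. Δn_gas = 4 − 4 = 0, so Q is unchanged — no shift.
Removing X5 (g), a reactant, drives the reaction to the left.
The individual effects push in opposite directions; without quantitative information the net direction cannot be determined.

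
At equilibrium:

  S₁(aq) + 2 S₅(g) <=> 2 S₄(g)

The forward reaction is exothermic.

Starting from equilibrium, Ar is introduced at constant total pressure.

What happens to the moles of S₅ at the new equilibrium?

unchanged

Adding inert gas at constant total pressure expands the volume, scaling every reacting partial pressure by the same factor. Δn_gas = 2 − 2 = 0, so Q is unchanged — no shift.
No net shift occurs, so the amount of S₅ is unchanged.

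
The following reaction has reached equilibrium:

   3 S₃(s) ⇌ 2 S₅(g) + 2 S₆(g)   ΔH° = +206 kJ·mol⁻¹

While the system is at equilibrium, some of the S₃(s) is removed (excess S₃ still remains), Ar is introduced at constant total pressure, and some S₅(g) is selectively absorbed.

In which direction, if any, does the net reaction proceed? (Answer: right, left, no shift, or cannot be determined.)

right

S₃ is a pure solid; its activity is 1 regardless of amount, so Q is unaffected — no shift from this change.
Adding inert gas at constant total pressure expands the volume and lowers every reacting partial pressure. With Δn_gas = 4 − 0 = +4, Q moves away from K toward the side with fewer gas moles, so the system shifts toward the side with more gas moles — to the right.
Removing S₅ (g), a product, drives the reaction to the right.
Only the nonzero effect(s) matter; the net shift is to the right.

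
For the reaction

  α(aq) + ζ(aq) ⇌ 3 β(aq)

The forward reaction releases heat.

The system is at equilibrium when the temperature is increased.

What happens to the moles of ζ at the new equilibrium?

increases

The forward reaction is exothermic. Raising T favours the endothermic direction — shift to the left.
The net shift is to the left. ζ is a reactant, so its amount increases.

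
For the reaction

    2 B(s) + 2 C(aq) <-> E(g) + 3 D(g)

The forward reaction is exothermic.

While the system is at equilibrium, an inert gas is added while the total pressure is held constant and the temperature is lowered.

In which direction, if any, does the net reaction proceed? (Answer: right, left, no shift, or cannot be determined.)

Adding inert gas at constant total pressure expands the volume and lowers every reacting partial pressure. With Δn_gas = 4 − 0 = +4, Q moves away from K toward the side with fewer gas moles, so the system shifts toward the side with more gas moles — to the right.
The forward reaction is exothermic. Lowering T favours the exothermic direction — shift to the right.
All effects act in the same direction — net shift to the right.

right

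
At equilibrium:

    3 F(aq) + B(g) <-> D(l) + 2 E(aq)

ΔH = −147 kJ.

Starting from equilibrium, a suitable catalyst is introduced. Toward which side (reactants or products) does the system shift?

no shift

A catalyst speeds both forward and reverse rates equally; it changes neither Q nor K — no shift from this change.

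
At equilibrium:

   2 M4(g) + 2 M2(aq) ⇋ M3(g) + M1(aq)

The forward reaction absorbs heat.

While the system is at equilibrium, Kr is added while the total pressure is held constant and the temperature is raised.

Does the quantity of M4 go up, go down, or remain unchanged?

Adding inert gas at constant total pressure expands the volume and lowers every reacting partial pressure. With Δn_gas = 1 − 2 = -1, Q moves away from K toward the side with fewer gas moles, so the system shifts toward the side with more gas moles — to the left.
The forward reaction is endothermic. Raising T favours the endothermic direction — shift to the right.
The two effects oppose each other, so the net shift — and hence the change in M4 — cannot be determined from the given information.

cannot be determined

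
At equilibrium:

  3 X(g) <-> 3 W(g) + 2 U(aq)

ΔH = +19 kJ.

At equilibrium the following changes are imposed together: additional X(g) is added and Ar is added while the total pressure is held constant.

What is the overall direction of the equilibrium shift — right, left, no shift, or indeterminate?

right

Adding X (g), a reactant, drives the reaction to the right.
Adding inert gas at constant total pressure expands the volume, scaling every reacting partial pressure by the same factor. Δn_gas = 3 − 3 = 0, so Q is unchanged — no shift.
Only the nonzero effect(s) matter; the net shift is to the right.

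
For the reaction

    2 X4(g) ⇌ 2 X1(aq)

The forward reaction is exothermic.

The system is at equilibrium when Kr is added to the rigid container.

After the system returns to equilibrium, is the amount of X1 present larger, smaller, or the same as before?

unchanged

At constant volume, adding an inert gas leaves every reacting species' partial pressure unchanged, so Q is unchanged — no shift from this change.
No net shift occurs, so the amount of X1 is unchanged.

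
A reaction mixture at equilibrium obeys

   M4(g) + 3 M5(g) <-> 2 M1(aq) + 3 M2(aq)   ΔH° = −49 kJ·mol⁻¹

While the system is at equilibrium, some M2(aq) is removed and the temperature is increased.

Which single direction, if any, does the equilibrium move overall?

cannot be determined

Removing M2 (aq), a product, drives the reaction to the right.
The forward reaction is exothermic. Raising T favours the endothermic direction — shift to the left.
The individual effects push in opposite directions; without quantitative information the net direction cannot be determined.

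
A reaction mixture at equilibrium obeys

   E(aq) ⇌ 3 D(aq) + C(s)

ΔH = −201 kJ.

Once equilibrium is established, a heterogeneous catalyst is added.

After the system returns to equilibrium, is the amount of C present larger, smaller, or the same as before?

unchanged

A catalyst speeds both forward and reverse rates equally; it changes neither Q nor K — no shift from this change.
No net shift occurs, so the amount of C is unchanged.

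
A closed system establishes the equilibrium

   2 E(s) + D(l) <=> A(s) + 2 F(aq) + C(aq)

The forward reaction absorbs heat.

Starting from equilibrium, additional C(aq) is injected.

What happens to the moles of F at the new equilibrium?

Adding C (aq), a product, drives the reaction to the left.
The net shift is to the left. F is a product, so its amount decreases.

decreases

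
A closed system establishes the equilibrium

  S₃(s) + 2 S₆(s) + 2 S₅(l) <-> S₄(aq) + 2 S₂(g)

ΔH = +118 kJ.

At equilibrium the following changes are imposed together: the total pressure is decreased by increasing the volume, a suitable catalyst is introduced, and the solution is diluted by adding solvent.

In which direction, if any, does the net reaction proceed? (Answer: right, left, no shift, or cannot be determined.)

Gas moles: reactants 0, products 2 (Δn_gas = +2). Expansion shifts the system toward the side with more moles of gas — to the right.
A catalyst speeds both forward and reverse rates equally; it changes neither Q nor K — no shift from this change.
Dilution lowers every aqueous concentration by the same factor. Δn_aq = 1 − 0 = +1, so the system shifts toward the side with more dissolved moles — to the right.
Only the nonzero effect(s) matter; the net shift is to the right.

right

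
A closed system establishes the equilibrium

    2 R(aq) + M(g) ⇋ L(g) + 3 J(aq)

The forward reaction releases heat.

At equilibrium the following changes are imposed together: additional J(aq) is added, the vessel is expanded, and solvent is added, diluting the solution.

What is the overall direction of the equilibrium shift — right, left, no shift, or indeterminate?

Adding J (aq), a product, drives the reaction to the left.
Gas moles: reactants 1, products 1. Δn_gas = 0, so a volume change leaves Q equal to K — no shift from this change.
Dilution lowers every aqueous concentration by the same factor. Δn_aq = 3 − 2 = +1, so the system shifts toward the side with more dissolved moles — to the right.
The individual effects push in opposite directions; without quantitative information the net direction cannot be determined.

cannot be determined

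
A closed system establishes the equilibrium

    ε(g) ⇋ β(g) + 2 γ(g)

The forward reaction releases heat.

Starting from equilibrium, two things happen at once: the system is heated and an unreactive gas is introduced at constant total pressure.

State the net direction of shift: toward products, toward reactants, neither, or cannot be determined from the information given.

cannot be determined

The forward reaction is exothermic. Raising T favours the endothermic direction — shift to the left.
Adding inert gas at constant total pressure expands the volume and lowers every reacting partial pressure. With Δn_gas = 3 − 1 = +2, Q moves away from K toward the side with fewer gas moles, so the system shifts toward the side with more gas moles — to the right.
The individual effects push in opposite directions; without quantitative information the net direction cannot be determined.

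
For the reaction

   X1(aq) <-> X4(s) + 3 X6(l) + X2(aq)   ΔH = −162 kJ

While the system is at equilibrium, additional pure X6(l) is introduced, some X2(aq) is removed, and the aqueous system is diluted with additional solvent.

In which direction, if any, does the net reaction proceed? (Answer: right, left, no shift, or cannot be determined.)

right

X6 is a pure liquid; its activity is 1 regardless of amount, so Q is unaffected — no shift from this change.
Removing X2 (aq), a product, drives the reaction to the right.
Dilution scales every aqueous concentration by the same factor. Δn_aq = 1 − 1 = 0, so Q is unchanged — no shift.
Only the nonzero effect(s) matter; the net shift is to the right.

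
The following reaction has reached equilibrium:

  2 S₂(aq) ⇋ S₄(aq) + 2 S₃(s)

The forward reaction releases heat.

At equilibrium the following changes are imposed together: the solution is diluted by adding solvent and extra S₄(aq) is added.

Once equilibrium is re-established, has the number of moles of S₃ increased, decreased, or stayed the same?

decreases

Dilution lowers every aqueous concentration by the same factor. Δn_aq = 1 − 2 = -1, so the system shifts toward the side with more dissolved moles — to the left.
Adding S₄ (aq), a product, drives the reaction to the left.
The net shift is to the left. S₃ is a product, so its amount decreases.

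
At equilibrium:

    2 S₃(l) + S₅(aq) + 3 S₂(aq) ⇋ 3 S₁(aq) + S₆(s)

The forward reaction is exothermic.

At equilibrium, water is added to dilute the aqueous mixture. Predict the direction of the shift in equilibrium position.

Dilution lowers every aqueous concentration by the same factor. Δn_aq = 3 − 4 = -1, so the system shifts toward the side with more dissolved moles — to the left.

left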